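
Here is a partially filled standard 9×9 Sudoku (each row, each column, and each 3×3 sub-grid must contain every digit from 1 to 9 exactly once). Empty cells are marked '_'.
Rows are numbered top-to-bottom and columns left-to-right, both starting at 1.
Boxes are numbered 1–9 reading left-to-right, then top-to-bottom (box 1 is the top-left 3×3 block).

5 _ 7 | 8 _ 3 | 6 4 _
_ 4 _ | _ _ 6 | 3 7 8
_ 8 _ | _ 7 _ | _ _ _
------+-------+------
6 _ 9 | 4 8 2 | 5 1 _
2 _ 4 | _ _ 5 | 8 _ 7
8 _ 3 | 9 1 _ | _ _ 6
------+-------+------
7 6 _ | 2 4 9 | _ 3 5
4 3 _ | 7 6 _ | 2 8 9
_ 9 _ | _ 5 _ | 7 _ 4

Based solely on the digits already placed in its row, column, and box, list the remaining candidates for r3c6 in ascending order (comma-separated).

Row 3 already contains {7, 8}.
Column 6 already contains {2, 3, 5, 6, 9}.
Its 3×3 block (box 2) already contains {3, 6, 7, 8}.
Removing those from 1–9 leaves {1, 4} as the candidates for r3c6.

1,4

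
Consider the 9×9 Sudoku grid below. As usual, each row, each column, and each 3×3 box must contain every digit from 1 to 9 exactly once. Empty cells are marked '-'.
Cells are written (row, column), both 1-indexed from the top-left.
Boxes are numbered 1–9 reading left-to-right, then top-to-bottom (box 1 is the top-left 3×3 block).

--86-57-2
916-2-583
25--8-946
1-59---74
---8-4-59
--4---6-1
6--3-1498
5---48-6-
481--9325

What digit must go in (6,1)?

Cell (6,1) itself could take any of {3, 7, 8} by direct elimination.
Consider where 8 can go in column 1.
(1,1) is out (row 1 already has a 8).
(5,1) is out (row 5 already has a 8).
So the only cell in column 1 that can hold 8 is (6,1).
Therefore (6,1) = 8.

8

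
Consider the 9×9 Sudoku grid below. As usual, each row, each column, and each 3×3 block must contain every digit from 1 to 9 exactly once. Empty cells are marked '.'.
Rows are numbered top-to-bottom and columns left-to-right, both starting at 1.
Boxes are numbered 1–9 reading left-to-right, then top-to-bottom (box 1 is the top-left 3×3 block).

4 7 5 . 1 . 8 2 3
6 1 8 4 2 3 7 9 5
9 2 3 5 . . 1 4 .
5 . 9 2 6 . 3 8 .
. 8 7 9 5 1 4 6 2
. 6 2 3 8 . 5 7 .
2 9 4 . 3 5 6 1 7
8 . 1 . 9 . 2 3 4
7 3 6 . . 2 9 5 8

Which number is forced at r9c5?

Row 9 already contains {2, 3, 5, 6, 7, 8, 9}.
Column 5 already contains {1, 2, 3, 5, 6, 8, 9}.
Its 3×3 block (box 8) already contains {2, 3, 5, 9}.
The only value from 1–9 not eliminated is 4, so r9c5 = 4.

4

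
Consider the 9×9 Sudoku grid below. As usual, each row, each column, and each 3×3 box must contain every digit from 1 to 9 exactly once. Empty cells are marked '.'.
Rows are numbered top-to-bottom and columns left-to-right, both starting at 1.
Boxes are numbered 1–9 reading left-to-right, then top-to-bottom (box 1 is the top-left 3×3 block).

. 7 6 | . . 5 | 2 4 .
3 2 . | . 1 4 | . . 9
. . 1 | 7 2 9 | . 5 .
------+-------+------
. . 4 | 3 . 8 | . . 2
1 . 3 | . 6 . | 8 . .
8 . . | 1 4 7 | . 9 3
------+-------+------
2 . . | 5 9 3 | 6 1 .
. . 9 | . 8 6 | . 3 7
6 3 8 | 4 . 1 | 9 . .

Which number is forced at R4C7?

Cell R4C7 itself could take any of {1, 5, 7} by direct elimination.
Consider where 1 can go in row 4.
R4C1 is out (column 1 already has a 1).
R4C2 is out (box 4 already has a 1).
R4C5 is out (column 5 already has a 1).
R4C8 is out (column 8 already has a 1).
So the only cell in row 4 that can hold 1 is R4C7.
Therefore R4C7 = 1.

1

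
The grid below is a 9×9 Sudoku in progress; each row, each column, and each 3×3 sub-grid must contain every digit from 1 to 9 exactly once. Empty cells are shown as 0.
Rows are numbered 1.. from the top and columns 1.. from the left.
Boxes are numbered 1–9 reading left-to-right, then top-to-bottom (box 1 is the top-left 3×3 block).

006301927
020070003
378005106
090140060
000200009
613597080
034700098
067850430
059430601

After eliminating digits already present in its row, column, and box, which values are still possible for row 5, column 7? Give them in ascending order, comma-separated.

3,5,7

Row 5 already contains {2, 9}.
Column 7 already contains {1, 4, 6, 9}.
Its 3×3 block (box 6) already contains {6, 8, 9}.
Removing those from 1–9 leaves {3, 5, 7} as the candidates for row 5, column 7.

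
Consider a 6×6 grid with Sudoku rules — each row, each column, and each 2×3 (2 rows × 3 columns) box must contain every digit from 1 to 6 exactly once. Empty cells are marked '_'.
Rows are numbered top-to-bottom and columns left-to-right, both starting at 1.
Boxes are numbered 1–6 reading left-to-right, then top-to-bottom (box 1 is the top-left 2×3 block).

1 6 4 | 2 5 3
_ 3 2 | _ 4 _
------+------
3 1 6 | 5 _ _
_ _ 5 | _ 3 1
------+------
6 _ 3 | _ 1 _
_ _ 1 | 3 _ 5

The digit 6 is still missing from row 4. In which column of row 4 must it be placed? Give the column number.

Consider where 6 can go in row 4.
R4C1 is out (column 1 already has a 6).
R4C2 is out (column 2 already has a 6).
So the only cell in row 4 that can hold 6 is R4C4.
That is column 4.

4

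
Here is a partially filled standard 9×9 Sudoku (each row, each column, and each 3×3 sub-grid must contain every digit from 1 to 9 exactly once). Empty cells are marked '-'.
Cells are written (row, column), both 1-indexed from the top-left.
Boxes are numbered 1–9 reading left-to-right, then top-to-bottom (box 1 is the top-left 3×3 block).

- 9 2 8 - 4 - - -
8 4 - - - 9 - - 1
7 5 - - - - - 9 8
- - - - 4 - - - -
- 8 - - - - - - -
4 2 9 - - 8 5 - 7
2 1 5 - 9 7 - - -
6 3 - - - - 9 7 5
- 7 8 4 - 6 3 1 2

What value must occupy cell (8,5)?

Cell (8,5) itself could take any of {1, 2, 8} by direct elimination.
Consider where 8 can go in column 5.
(1,5) is out (row 1 already has a 8). (2,5) is out (row 2 already has a 8). (3,5) is out (row 3 already has a 8). (5,5) is out (row 5 already has a 8). The remaining empty cells in column 5 are similarly blocked.
So the only cell in column 5 that can hold 8 is (8,5).
Therefore (8,5) = 8.

8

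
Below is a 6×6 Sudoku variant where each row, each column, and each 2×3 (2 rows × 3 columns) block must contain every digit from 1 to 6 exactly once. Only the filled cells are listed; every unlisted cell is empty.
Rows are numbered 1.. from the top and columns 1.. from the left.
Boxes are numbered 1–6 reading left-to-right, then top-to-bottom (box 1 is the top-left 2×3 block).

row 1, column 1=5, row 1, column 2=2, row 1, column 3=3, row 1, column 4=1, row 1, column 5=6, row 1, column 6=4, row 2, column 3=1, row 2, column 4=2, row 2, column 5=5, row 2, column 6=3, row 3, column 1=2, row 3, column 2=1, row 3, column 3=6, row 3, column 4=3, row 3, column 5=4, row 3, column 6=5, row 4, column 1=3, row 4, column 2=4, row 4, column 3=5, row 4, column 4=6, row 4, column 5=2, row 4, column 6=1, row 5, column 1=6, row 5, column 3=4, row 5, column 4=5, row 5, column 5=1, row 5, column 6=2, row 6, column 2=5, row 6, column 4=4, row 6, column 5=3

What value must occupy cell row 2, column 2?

6

Row 2 already contains {1, 2, 3, 5}.
Column 2 already contains {1, 2, 4, 5}.
Its 2×3 block (box 1) already contains {1, 2, 3, 5}.
The only value from 1–6 not eliminated is 6, so row 2, column 2 = 6.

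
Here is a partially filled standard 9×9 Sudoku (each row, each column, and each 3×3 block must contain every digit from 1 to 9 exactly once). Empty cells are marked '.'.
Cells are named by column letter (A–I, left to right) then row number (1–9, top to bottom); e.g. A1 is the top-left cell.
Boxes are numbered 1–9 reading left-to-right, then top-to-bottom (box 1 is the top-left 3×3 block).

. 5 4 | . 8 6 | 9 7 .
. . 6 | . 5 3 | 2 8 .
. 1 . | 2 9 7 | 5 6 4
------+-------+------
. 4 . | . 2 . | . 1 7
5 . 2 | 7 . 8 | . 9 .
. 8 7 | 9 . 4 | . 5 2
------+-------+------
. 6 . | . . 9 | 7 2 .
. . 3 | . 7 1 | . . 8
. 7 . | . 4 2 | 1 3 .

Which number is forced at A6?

Cell A6 itself could take any of {1, 3, 6} by direct elimination.
Consider where 1 can go in box 4.
A4 is out (row 4 already has a 1).
C4 is out (row 4 already has a 1).
B5 is out (column B already has a 1).
So the only cell in box 4 that can hold 1 is A6.
Therefore A6 = 1.

1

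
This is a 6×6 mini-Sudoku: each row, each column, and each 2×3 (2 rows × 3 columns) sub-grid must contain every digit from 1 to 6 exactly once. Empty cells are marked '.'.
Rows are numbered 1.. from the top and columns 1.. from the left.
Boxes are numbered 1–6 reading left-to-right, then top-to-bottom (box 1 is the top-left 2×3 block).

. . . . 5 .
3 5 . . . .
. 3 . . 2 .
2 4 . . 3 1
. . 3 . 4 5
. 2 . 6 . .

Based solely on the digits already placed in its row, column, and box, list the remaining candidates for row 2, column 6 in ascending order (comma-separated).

Row 2 already contains {3, 5}.
Column 6 already contains {1, 5}.
Its 2×3 block (box 2) already contains {5}.
Removing those from 1–6 leaves {2, 4, 6} as the candidates for row 2, column 6.

2,4,6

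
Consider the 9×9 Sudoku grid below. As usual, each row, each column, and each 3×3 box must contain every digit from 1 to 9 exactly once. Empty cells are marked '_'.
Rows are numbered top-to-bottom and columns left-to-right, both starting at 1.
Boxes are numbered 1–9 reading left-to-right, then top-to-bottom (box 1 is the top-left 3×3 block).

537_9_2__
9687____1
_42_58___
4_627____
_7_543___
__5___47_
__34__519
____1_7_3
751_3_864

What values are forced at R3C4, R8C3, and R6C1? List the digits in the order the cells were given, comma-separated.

For R3C4:
  Consider where 3 can go in box 2.
  R1C4 is out (row 1 already has a 3).
  R1C6 is out (row 1 already has a 3).
  R2C5 is out (column 5 already has a 3).
  R2C6 is out (column 6 already has a 3).
  So the only cell in box 2 that can hold 3 is R3C4.
  So R3C4 = 3.
For R8C3:
  Consider where 4 can go in box 7.
  R7C1 is out (row 7 already has a 4).
  R7C2 is out (row 7 already has a 4).
  R8C1 is out (column 1 already has a 4).
  R8C2 is out (column 2 already has a 4).
  So the only cell in box 7 that can hold 4 is R8C3.
  So R8C3 = 4.
For R6C1:
  Consider where 3 can go in row 6.
  R6C2 is out (column 2 already has a 3).
  R6C4 is out (box 5 already has a 3).
  R6C5 is out (column 5 already has a 3).
  R6C6 is out (column 6 already has a 3).
  R6C9 is out (column 9 already has a 3).
  So the only cell in row 6 that can hold 3 is R6C1.
  So R6C1 = 3.

3,4,3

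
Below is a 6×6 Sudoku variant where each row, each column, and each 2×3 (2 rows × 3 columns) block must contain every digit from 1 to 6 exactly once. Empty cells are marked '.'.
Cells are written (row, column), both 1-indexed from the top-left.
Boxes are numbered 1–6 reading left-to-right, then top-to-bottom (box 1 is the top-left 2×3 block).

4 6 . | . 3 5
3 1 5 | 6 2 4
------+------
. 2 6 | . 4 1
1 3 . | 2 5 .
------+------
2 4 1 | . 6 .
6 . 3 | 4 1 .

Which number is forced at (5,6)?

Row 5 already contains {1, 2, 4, 6}.
Column 6 already contains {1, 4, 5}.
Its 2×3 block (box 6) already contains {1, 4, 6}.
The only value from 1–6 not eliminated is 3, so (5,6) = 3.

3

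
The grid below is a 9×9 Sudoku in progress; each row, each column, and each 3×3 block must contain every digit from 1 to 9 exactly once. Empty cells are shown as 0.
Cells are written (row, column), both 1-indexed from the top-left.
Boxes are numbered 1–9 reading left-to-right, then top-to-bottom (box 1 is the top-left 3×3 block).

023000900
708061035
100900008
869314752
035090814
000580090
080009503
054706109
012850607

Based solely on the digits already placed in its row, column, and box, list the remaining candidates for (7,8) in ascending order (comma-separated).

Row 7 already contains {3, 5, 8, 9}.
Column 8 already contains {1, 3, 5, 9}.
Its 3×3 block (box 9) already contains {1, 3, 5, 6, 7, 9}.
Removing those from 1–9 leaves {2, 4} as the candidates for (7,8).

2,4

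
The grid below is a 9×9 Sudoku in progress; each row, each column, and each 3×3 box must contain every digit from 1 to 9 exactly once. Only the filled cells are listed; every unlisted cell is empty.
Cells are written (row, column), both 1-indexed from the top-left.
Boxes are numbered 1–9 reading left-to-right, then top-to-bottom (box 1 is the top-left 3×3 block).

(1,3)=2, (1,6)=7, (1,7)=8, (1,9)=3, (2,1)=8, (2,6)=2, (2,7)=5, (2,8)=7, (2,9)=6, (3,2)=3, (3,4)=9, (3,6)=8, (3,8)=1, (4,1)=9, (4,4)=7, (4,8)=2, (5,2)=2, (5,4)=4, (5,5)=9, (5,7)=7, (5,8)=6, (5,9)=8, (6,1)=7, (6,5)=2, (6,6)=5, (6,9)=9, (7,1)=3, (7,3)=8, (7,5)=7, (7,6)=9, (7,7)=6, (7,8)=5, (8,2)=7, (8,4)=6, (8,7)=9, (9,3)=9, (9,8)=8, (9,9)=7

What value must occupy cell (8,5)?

Cell (8,5) itself could take any of {1, 3, 4, 5, 8} by direct elimination.
Consider where 8 can go in box 8.
(7,4) is out (row 7 already has a 8).
(8,6) is out (column 6 already has a 8).
(9,4) is out (row 9 already has a 8).
(9,5) is out (row 9 already has a 8).
(9,6) is out (row 9 already has a 8).
So the only cell in box 8 that can hold 8 is (8,5).
Therefore (8,5) = 8.

8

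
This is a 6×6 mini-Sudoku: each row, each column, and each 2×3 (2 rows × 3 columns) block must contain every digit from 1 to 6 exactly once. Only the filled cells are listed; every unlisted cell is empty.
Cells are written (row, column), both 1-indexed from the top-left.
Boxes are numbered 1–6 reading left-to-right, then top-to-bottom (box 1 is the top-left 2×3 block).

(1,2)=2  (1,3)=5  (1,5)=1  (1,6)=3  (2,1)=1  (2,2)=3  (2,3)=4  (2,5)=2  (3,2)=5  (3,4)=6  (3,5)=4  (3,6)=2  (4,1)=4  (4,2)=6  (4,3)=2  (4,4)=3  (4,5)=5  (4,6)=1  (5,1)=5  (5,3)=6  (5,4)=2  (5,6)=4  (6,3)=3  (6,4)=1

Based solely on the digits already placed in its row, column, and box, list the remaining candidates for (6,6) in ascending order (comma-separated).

5,6

Row 6 already contains {1, 3}.
Column 6 already contains {1, 2, 3, 4}.
Its 2×3 block (box 6) already contains {1, 2, 4}.
Removing those from 1–6 leaves {5, 6} as the candidates for (6,6).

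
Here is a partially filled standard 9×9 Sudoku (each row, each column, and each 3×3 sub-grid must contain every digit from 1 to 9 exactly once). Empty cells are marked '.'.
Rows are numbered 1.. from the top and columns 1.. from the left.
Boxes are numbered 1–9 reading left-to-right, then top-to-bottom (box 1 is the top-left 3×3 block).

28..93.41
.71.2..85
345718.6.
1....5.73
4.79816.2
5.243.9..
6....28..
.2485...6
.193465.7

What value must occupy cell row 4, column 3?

8

Cell row 4, column 3 itself could take any of {6, 8} by direct elimination.
Consider where 8 can go in box 4.
row 4, column 2 is out (column 2 already has a 8).
row 5, column 2 is out (row 5 already has a 8).
row 6, column 2 is out (column 2 already has a 8).
So the only cell in box 4 that can hold 8 is row 4, column 3.
Therefore row 4, column 3 = 8.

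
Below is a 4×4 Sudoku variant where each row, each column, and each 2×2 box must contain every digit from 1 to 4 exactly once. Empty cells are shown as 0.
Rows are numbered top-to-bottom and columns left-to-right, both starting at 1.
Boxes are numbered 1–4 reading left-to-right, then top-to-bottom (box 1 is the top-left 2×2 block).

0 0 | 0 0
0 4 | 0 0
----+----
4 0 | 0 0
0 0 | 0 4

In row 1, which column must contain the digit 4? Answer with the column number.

Consider where 4 can go in row 1.
R1C1 is out (column 1 already has a 4).
R1C2 is out (column 2 already has a 4).
R1C4 is out (column 4 already has a 4).
So the only cell in row 1 that can hold 4 is R1C3.
That is column 3.

3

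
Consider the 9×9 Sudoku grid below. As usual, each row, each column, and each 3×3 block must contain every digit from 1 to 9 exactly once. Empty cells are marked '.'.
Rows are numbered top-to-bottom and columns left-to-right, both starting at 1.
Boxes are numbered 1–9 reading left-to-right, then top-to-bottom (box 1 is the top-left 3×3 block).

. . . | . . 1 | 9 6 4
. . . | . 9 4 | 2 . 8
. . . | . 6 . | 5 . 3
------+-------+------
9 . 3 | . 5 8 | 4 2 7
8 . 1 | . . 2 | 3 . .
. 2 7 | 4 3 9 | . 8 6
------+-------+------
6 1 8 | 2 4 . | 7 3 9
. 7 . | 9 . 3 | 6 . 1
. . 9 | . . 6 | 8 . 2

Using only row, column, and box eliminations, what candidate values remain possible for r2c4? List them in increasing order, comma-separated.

Row 2 already contains {2, 4, 8, 9}.
Column 4 already contains {2, 4, 9}.
Its 3×3 block (box 2) already contains {1, 4, 6, 9}.
Removing those from 1–9 leaves {3, 5, 7} as the candidates for r2c4.

3,5,7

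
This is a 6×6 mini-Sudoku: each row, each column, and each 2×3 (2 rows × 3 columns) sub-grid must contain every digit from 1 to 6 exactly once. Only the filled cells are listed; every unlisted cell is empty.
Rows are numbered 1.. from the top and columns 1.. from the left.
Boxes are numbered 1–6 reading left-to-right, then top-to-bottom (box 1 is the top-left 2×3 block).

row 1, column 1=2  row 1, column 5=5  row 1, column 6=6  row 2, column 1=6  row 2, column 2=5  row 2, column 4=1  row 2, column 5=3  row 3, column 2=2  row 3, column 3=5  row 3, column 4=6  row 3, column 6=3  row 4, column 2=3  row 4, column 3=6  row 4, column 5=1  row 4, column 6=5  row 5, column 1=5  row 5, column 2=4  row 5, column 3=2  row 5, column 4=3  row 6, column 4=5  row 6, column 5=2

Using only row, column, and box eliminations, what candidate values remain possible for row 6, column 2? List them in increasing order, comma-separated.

Row 6 already contains {2, 5}.
Column 2 already contains {2, 3, 4, 5}.
Its 2×3 block (box 5) already contains {2, 4, 5}.
Removing those from 1–6 leaves {1, 6} as the candidates for row 6, column 2.

1,6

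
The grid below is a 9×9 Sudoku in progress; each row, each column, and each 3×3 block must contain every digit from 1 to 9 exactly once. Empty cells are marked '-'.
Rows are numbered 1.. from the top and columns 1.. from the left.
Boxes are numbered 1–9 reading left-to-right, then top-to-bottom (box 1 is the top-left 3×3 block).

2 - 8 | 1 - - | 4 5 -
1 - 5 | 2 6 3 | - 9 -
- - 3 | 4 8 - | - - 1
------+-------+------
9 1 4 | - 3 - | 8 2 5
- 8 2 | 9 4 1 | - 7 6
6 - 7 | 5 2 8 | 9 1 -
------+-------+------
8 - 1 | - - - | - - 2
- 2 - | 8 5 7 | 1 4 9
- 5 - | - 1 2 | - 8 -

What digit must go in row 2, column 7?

Row 2 already contains {1, 2, 3, 5, 6, 9}.
Column 7 already contains {1, 4, 8, 9}.
Its 3×3 block (box 3) already contains {1, 4, 5, 9}.
The only value from 1–9 not eliminated is 7, so row 2, column 7 = 7.

7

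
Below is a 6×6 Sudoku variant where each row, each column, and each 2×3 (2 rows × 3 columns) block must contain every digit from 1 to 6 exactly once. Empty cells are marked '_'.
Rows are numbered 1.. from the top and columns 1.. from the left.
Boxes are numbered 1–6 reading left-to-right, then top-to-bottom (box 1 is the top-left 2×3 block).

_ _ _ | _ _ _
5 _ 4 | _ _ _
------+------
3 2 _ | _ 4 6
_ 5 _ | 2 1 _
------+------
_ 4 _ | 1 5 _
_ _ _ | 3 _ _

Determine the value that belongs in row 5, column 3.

3

Cell row 5, column 3 itself could take any of {2, 3, 6} by direct elimination.
Consider where 3 can go in box 5.
row 5, column 1 is out (column 1 already has a 3).
row 6, column 1 is out (row 6 already has a 3).
row 6, column 2 is out (row 6 already has a 3).
row 6, column 3 is out (row 6 already has a 3).
So the only cell in box 5 that can hold 3 is row 5, column 3.
Therefore row 5, column 3 = 3.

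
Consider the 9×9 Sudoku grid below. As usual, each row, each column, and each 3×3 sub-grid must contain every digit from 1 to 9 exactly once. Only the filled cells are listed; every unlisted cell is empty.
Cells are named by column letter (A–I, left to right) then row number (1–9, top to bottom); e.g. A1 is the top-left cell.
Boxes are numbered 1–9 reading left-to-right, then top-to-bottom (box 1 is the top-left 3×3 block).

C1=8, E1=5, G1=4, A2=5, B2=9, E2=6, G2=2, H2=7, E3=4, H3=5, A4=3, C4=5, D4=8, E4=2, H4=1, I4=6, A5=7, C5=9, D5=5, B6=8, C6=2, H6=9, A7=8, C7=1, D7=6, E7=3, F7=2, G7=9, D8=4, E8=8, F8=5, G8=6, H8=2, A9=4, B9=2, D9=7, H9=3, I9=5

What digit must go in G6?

5

Cell G6 itself could take any of {3, 5, 7} by direct elimination.
Consider where 5 can go in column G.
G3 is out (row 3 already has a 5).
G4 is out (row 4 already has a 5).
G5 is out (row 5 already has a 5).
G9 is out (row 9 already has a 5).
So the only cell in column G that can hold 5 is G6.
Therefore G6 = 5.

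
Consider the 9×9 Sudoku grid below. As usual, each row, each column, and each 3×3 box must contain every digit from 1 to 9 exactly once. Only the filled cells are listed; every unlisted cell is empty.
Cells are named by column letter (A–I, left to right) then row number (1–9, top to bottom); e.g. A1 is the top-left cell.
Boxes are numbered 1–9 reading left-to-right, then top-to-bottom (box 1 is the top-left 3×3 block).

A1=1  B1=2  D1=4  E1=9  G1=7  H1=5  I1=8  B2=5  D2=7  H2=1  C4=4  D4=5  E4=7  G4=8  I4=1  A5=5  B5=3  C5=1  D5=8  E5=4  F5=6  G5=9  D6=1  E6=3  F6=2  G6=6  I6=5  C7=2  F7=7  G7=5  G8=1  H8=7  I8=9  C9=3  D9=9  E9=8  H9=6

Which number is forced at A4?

Cell A4 itself could take any of {2, 6, 9} by direct elimination.
Consider where 2 can go in box 4.
B4 is out (column B already has a 2).
A6 is out (row 6 already has a 2).
B6 is out (row 6 already has a 2).
C6 is out (row 6 already has a 2).
So the only cell in box 4 that can hold 2 is A4.
Therefore A4 = 2.

2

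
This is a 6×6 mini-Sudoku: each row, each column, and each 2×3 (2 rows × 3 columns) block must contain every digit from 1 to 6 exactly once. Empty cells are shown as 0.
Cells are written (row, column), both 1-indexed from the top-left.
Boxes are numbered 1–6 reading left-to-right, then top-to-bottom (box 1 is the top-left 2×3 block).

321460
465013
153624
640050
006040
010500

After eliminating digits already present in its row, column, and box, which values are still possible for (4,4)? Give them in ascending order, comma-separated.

Row 4 already contains {4, 5, 6}.
Column 4 already contains {4, 5, 6}.
Its 2×3 block (box 4) already contains {2, 4, 5, 6}.
Removing those from 1–6 leaves {1, 3} as the candidates for (4,4).

1,3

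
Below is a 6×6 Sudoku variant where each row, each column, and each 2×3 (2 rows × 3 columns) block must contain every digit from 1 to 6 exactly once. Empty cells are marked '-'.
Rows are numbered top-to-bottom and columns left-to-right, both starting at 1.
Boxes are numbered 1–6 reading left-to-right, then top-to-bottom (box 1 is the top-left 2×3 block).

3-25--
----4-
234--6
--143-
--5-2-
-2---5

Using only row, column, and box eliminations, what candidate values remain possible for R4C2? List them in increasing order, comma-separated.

Row 4 already contains {1, 3, 4}.
Column 2 already contains {2, 3}.
Its 2×3 block (box 3) already contains {1, 2, 3, 4}.
Removing those from 1–6 leaves {5, 6} as the candidates for R4C2.

5,6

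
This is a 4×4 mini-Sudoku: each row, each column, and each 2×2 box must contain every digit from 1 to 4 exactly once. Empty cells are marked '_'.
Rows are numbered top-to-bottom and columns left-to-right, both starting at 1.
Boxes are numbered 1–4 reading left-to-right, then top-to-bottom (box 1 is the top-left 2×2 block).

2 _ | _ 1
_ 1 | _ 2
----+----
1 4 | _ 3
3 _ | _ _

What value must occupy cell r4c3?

1

Cell r4c3 itself could take any of {1, 2, 4} by direct elimination.
Consider where 1 can go in row 4.
r4c2 is out (column 2 already has a 1).
r4c4 is out (column 4 already has a 1).
So the only cell in row 4 that can hold 1 is r4c3.
Therefore r4c3 = 1.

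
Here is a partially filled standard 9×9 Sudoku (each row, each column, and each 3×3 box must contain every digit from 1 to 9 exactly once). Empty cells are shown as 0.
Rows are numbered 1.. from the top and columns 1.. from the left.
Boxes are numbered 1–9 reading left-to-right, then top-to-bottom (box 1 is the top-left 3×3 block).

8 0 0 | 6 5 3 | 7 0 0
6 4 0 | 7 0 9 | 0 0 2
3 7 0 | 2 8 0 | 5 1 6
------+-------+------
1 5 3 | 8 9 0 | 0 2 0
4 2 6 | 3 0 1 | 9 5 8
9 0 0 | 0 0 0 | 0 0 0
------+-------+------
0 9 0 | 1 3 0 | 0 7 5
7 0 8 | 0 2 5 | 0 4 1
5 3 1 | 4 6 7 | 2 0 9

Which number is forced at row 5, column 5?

7

Row 5 already contains {1, 2, 3, 4, 5, 6, 8, 9}.
Column 5 already contains {2, 3, 5, 6, 8, 9}.
Its 3×3 block (box 5) already contains {1, 3, 8, 9}.
The only value from 1–9 not eliminated is 7, so row 5, column 5 = 7.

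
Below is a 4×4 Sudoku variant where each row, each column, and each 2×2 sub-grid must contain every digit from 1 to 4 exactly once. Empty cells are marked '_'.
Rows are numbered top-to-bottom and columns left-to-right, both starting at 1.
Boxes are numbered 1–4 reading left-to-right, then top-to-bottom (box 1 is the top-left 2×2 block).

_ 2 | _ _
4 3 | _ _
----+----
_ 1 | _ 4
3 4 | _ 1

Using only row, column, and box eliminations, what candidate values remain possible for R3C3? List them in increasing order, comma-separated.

Row 3 already contains {1, 4}.
Column 3 already contains {}.
Its 2×2 block (box 4) already contains {1, 4}.
Removing those from 1–4 leaves {2, 3} as the candidates for R3C3.

2,3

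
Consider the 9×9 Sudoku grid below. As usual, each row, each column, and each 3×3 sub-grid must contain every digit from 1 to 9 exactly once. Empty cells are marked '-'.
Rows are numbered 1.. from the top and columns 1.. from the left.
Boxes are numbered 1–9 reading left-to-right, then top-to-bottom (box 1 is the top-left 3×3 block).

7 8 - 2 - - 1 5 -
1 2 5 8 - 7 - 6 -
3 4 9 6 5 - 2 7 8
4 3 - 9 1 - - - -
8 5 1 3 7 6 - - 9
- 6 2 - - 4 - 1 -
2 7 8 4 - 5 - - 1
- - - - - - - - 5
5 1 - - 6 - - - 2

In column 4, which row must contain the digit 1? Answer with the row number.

Consider where 1 can go in column 4.
row 6, column 4 is out (row 6 already has a 1).
row 9, column 4 is out (row 9 already has a 1).
So the only cell in column 4 that can hold 1 is row 8, column 4.
That is row 8.

8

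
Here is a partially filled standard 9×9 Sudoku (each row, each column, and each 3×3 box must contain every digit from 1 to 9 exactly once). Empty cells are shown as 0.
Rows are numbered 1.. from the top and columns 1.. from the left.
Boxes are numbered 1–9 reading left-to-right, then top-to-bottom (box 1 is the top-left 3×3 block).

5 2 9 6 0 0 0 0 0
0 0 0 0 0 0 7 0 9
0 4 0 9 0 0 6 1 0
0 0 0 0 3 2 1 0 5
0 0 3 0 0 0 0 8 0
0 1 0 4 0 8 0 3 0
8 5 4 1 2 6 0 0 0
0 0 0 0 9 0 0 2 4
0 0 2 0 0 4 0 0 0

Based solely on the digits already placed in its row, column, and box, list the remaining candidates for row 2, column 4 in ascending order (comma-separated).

2,3,5,8

Row 2 already contains {7, 9}.
Column 4 already contains {1, 4, 6, 9}.
Its 3×3 block (box 2) already contains {6, 9}.
Removing those from 1–9 leaves {2, 3, 5, 8} as the candidates for row 2, column 4.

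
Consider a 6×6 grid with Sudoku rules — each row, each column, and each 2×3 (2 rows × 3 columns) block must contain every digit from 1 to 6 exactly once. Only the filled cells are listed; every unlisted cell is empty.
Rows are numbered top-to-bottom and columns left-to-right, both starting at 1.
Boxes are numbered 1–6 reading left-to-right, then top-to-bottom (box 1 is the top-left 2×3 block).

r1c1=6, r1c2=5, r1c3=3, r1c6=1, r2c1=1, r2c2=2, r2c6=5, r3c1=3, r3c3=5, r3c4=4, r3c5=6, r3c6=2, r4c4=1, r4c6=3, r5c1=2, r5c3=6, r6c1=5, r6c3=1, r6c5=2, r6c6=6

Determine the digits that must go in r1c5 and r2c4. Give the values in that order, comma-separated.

For r1c5:
  Row 1 already contains {1, 3, 5, 6}.
  Column 5 already contains {2, 6}.
  Its 2×3 block (box 2) already contains {1, 5}.
  The only value from 1–6 not eliminated is 4, so r1c5 = 4.
For r2c4:
  Consider where 6 can go in box 2.
  r1c4 is out (row 1 already has a 6).
  r1c5 is out (row 1 already has a 6).
  r2c5 is out (column 5 already has a 6).
  So the only cell in box 2 that can hold 6 is r2c4.
  So r2c4 = 6.

4,6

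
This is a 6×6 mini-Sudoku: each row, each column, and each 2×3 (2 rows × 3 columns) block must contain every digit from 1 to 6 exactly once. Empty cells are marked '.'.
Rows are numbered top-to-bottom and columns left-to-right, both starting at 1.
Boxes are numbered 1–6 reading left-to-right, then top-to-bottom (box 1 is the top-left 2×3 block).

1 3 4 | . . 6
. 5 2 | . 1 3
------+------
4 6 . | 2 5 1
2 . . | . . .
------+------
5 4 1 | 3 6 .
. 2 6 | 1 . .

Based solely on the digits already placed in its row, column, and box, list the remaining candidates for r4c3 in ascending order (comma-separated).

3,5

Row 4 already contains {2}.
Column 3 already contains {1, 2, 4, 6}.
Its 2×3 block (box 3) already contains {2, 4, 6}.
Removing those from 1–6 leaves {3, 5} as the candidates for r4c3.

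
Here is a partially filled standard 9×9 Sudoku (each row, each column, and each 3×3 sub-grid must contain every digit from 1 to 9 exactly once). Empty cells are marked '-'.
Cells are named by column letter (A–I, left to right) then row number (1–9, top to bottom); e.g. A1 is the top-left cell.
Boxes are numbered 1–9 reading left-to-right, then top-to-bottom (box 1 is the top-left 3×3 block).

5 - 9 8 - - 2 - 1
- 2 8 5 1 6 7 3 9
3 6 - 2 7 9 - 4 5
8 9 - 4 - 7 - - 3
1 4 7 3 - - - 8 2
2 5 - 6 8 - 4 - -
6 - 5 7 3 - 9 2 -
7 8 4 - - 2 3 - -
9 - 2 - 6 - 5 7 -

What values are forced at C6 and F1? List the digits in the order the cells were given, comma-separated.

For C6:
  Row 6 already contains {2, 4, 5, 6, 8}.
  Column C already contains {2, 4, 5, 7, 8, 9}.
  Its 3×3 block (box 4) already contains {1, 2, 4, 5, 7, 8, 9}.
  The only value from 1–9 not eliminated is 3, so C6 = 3.
For F1:
  Consider where 3 can go in box 2.
  E1 is out (column E already has a 3).
  So the only cell in box 2 that can hold 3 is F1.
  So F1 = 3.

3,3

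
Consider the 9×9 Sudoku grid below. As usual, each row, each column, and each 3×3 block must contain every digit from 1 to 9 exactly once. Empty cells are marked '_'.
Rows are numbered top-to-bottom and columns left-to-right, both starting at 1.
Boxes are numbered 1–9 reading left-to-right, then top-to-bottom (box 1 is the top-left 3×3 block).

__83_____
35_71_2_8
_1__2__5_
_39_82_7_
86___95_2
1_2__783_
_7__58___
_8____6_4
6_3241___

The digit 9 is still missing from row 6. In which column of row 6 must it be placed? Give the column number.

Consider where 9 can go in row 6.
R6C2 is out (box 4 already has a 9).
R6C4 is out (box 5 already has a 9).
R6C5 is out (box 5 already has a 9).
So the only cell in row 6 that can hold 9 is R6C9.
That is column 9.

9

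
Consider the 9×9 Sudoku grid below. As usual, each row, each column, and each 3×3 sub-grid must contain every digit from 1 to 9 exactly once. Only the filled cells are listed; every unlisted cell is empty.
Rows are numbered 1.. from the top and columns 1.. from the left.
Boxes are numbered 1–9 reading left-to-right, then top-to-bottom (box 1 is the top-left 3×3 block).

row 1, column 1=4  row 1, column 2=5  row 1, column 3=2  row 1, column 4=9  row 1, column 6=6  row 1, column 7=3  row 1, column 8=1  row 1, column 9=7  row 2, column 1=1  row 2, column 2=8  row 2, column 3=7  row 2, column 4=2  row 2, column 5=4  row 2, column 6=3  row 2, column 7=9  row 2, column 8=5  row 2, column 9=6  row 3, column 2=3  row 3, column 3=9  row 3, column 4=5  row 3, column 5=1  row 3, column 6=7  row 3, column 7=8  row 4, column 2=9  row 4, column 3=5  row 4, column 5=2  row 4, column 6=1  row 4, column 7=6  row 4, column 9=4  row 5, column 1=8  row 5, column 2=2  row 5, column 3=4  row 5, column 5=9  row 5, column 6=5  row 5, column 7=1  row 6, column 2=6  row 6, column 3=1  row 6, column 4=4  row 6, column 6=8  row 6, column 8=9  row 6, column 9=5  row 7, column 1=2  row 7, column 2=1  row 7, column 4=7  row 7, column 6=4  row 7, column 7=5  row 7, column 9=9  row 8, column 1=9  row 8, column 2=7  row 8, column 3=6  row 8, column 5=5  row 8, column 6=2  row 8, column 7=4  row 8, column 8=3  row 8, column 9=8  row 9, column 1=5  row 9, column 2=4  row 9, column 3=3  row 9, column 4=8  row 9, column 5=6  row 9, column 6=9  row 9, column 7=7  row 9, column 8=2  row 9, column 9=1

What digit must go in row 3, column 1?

6

Row 3 already contains {1, 3, 5, 7, 8, 9}.
Column 1 already contains {1, 2, 4, 5, 8, 9}.
Its 3×3 block (box 1) already contains {1, 2, 3, 4, 5, 7, 8, 9}.
The only value from 1–9 not eliminated is 6, so row 3, column 1 = 6.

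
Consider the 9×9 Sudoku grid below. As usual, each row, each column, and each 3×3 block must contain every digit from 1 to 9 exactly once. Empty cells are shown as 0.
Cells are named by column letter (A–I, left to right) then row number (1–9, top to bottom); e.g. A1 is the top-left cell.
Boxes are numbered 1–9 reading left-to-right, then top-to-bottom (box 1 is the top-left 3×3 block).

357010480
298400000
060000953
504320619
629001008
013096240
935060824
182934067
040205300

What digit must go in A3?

4

Row 3 already contains {3, 5, 6, 9}.
Column A already contains {1, 2, 3, 5, 6, 9}.
Its 3×3 block (box 1) already contains {2, 3, 5, 6, 7, 8, 9}.
The only value from 1–9 not eliminated is 4, so A3 = 4.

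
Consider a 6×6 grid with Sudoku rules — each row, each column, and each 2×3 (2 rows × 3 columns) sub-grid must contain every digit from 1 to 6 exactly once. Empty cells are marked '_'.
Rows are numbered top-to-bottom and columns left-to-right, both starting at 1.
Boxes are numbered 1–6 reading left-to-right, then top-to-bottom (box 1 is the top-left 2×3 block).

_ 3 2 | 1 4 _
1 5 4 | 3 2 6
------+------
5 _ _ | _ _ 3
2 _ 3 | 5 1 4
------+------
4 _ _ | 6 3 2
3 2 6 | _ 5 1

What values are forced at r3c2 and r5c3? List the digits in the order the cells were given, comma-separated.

For r3c2:
  Consider where 4 can go in box 3.
  r3c3 is out (column 3 already has a 4).
  r4c2 is out (row 4 already has a 4).
  So the only cell in box 3 that can hold 4 is r3c2.
  So r3c2 = 4.
For r5c3:
  Consider where 5 can go in box 5.
  r5c2 is out (column 2 already has a 5).
  So the only cell in box 5 that can hold 5 is r5c3.
  So r5c3 = 5.

4,5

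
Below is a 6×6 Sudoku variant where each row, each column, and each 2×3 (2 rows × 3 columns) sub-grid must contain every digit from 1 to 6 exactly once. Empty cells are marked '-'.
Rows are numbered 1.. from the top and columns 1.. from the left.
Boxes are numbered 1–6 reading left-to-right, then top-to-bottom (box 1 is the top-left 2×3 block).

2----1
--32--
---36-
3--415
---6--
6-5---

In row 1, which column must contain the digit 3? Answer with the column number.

5

Consider where 3 can go in row 1.
row 1, column 2 is out (box 1 already has a 3).
row 1, column 3 is out (column 3 already has a 3).
row 1, column 4 is out (column 4 already has a 3).
So the only cell in row 1 that can hold 3 is row 1, column 5.
That is column 5.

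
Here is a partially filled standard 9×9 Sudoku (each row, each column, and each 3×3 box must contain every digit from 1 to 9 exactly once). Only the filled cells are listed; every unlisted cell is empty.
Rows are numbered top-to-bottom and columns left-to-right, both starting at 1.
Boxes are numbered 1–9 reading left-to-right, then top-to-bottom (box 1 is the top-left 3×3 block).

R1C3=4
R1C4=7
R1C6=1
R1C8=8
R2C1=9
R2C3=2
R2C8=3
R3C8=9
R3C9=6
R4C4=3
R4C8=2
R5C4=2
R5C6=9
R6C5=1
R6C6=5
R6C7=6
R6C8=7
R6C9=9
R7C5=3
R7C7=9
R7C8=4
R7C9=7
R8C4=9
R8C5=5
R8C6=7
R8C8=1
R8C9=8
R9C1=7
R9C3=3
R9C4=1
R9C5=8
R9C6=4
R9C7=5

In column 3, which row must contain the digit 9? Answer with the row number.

4

Consider where 9 can go in column 3.
R3C3 is out (row 3 already has a 9).
R5C3 is out (row 5 already has a 9).
R6C3 is out (row 6 already has a 9).
R7C3 is out (row 7 already has a 9).
R8C3 is out (row 8 already has a 9).
So the only cell in column 3 that can hold 9 is R4C3.
That is row 4.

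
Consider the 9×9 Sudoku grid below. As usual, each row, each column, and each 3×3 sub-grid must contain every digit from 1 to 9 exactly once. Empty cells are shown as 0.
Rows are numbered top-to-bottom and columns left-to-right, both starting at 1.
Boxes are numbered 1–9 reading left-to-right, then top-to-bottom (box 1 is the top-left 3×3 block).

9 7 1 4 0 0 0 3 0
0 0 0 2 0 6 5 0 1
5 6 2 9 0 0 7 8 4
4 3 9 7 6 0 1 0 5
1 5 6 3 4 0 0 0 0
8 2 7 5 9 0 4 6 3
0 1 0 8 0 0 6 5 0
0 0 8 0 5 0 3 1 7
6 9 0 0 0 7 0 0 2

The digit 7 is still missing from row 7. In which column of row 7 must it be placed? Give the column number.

Consider where 7 can go in row 7.
r7c3 is out (column 3 already has a 7).
r7c5 is out (box 8 already has a 7).
r7c6 is out (column 6 already has a 7).
r7c9 is out (column 9 already has a 7).
So the only cell in row 7 that can hold 7 is r7c1.
That is column 1.

1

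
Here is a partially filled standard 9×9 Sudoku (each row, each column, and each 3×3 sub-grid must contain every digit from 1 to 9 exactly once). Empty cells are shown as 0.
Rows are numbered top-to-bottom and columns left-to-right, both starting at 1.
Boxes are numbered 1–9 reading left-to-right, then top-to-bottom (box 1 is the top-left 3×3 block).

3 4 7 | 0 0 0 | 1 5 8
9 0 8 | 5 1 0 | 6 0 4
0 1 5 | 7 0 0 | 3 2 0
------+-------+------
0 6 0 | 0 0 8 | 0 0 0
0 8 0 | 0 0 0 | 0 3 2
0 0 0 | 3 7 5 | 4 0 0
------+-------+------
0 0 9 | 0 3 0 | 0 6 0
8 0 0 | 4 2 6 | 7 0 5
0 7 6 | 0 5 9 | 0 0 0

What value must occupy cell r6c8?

Cell r6c8 itself could take any of {1, 8, 9} by direct elimination.
Consider where 8 can go in box 6.
r4c7 is out (row 4 already has a 8).
r4c8 is out (row 4 already has a 8).
r4c9 is out (row 4 already has a 8).
r5c7 is out (row 5 already has a 8).
r6c9 is out (column 9 already has a 8).
So the only cell in box 6 that can hold 8 is r6c8.
Therefore r6c8 = 8.

8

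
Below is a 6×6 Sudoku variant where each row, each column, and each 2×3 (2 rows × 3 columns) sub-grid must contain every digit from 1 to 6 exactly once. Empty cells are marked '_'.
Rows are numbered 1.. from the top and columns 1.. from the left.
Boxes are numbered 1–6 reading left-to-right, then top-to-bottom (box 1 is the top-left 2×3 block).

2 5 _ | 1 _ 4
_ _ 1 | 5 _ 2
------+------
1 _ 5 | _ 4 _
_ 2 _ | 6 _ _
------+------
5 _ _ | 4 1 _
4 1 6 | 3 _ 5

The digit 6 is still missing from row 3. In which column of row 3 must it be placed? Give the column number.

Consider where 6 can go in row 3.
row 3, column 4 is out (column 4 already has a 6).
row 3, column 6 is out (box 4 already has a 6).
So the only cell in row 3 that can hold 6 is row 3, column 2.
That is column 2.

2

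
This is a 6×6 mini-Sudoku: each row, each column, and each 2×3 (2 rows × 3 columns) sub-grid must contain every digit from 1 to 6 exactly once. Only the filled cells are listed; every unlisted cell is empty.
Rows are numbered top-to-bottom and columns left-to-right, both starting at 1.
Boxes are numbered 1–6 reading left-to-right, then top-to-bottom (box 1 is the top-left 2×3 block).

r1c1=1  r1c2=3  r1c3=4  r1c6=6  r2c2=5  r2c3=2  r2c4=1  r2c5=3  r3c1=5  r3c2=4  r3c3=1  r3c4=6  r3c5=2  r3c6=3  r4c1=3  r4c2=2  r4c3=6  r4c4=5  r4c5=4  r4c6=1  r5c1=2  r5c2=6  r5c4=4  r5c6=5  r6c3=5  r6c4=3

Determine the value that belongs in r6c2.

Row 6 already contains {3, 5}.
Column 2 already contains {2, 3, 4, 5, 6}.
Its 2×3 block (box 5) already contains {2, 5, 6}.
The only value from 1–6 not eliminated is 1, so r6c2 = 1.

1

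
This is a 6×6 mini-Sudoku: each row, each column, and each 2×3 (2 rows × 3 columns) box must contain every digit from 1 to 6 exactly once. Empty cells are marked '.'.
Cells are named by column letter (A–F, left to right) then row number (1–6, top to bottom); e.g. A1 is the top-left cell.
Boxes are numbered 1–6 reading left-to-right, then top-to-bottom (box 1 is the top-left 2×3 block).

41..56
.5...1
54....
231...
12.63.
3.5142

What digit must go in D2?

Cell D2 itself could take any of {2, 3, 4} by direct elimination.
Consider where 4 can go in row 2.
A2 is out (column A already has a 4).
C2 is out (box 1 already has a 4).
E2 is out (column E already has a 4).
So the only cell in row 2 that can hold 4 is D2.
Therefore D2 = 4.

4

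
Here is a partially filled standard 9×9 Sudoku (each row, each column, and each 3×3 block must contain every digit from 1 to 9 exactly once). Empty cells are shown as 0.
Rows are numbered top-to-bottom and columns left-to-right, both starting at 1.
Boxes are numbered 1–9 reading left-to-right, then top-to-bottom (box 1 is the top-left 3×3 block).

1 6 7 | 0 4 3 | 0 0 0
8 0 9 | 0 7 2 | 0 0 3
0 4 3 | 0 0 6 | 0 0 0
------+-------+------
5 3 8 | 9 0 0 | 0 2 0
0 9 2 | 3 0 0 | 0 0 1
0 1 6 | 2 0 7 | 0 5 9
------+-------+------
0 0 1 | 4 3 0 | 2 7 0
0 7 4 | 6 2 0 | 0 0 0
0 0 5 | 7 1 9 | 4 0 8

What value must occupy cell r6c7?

Cell r6c7 itself could take any of {3, 8} by direct elimination.
Consider where 3 can go in box 6.
r4c7 is out (row 4 already has a 3).
r4c9 is out (row 4 already has a 3).
r5c7 is out (row 5 already has a 3).
r5c8 is out (row 5 already has a 3).
So the only cell in box 6 that can hold 3 is r6c7.
Therefore r6c7 = 3.

3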